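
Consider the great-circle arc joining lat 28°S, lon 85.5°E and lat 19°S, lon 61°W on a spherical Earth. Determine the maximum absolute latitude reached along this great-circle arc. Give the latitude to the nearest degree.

The great circle lies in the plane with unit normal n̂ = (p₁ × p₂)/|p₁ × p₂|.
Here n̂_z ≈ -0.549; the vertex latitude is φ_max = arccos|n̂_z| ≈ 56.7°.
Check via Clairaut: cos φ_max = |cos φ₁| · sin C = cos(28.0°)·sin(141.6°) ≈ 0.549, again giving ≈ 56.7°.

≈ 57°S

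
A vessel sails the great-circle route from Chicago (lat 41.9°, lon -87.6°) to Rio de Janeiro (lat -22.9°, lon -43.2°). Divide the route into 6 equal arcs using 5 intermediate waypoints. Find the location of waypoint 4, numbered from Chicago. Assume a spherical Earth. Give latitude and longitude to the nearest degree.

≈ lat -1°, lon -57°

Convert each endpoint to a unit vector on the sphere (x = cos φ cos λ, y = cos φ sin λ, z = sin φ).
The central angle between the endpoints is δ = arccos(p₁·p₂) ≈ 1.339 rad (76.7°).
Interpolate at f = 4/6 with slerp weights a = sin((1−f)δ)/sin δ ≈ 0.443, b = sin(fδ)/sin δ ≈ 0.800.
p = a·p₁ + b·p₂ ≈ (0.551, -0.834, -0.015); φ = arcsin(p_z) ≈ -0.87°, λ = atan2(p_y, p_x) ≈ -56.55°.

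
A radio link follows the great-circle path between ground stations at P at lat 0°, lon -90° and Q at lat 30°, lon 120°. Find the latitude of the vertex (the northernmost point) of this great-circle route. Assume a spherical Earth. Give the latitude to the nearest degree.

The great circle lies in the plane with unit normal n̂ = (p₁ × p₂)/|p₁ × p₂|.
Here n̂_z ≈ -0.655; the vertex latitude is φ_max = arccos|n̂_z| ≈ 49.1°.
Check via Clairaut: cos φ_max = |cos φ₁| · sin C = cos(0.0°)·sin(40.9°) ≈ 0.655, again giving ≈ 49.1°.

≈ 49°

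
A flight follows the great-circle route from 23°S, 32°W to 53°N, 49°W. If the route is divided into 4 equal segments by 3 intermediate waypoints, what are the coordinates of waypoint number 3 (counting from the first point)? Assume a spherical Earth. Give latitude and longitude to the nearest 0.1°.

Convert each endpoint to a unit vector on the sphere (x = cos φ cos λ, y = cos φ sin λ, z = sin φ).
The central angle between the endpoints is δ = arccos(p₁·p₂) ≈ 1.351 rad (77.4°).
Interpolate at f = 3/4 with slerp weights a = sin((1−f)δ)/sin δ ≈ 0.340, b = sin(fδ)/sin δ ≈ 0.870.
p = a·p₁ + b·p₂ ≈ (0.608, -0.561, 0.562); φ = arcsin(p_z) ≈ 34.18°, λ = atan2(p_y, p_x) ≈ -42.66°.

≈ 34.2°N, 42.7°W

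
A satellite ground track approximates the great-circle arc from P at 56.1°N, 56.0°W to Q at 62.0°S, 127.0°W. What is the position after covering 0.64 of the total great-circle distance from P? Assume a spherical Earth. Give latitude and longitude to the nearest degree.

≈ 21°S, 94°W

Write both endpoints as unit vectors p₁, p₂ with components (cos φ cos λ, cos φ sin λ, sin φ).
The central angle between the endpoints is δ = arccos(p₁·p₂) ≈ 2.275 rad (130.4°).
Interpolate at f = 0.64 with slerp weights a = sin((1−f)δ)/sin δ ≈ 0.959, b = sin(fδ)/sin δ ≈ 1.304.
p = a·p₁ + b·p₂ ≈ (-0.069, -0.932, -0.355); φ = arcsin(p_z) ≈ -20.82°, λ = atan2(p_y, p_x) ≈ -94.25°.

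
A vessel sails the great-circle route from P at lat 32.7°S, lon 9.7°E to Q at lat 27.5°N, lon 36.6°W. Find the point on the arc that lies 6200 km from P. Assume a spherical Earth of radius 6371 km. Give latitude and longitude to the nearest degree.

The haversine formula gives a central angle δ ≈ 1.301 rad (74.6°) between the endpoints. The total great-circle distance is δ·R ≈ 1.301 × 6371 ≈ 8291 km, so the target fraction is f = 6200/8291 ≈ 0.748.
Interpolate at f ≈ 0.748 with slerp weights a = sin((1−f)δ)/sin δ ≈ 0.334, b = sin(fδ)/sin δ ≈ 0.858.
p = a·p₁ + b·p₂ ≈ (0.888, -0.406, 0.215); φ = arcsin(p_z) ≈ 12.44°, λ = atan2(p_y, p_x) ≈ -24.58°.

≈ lat 12°N, lon 25°W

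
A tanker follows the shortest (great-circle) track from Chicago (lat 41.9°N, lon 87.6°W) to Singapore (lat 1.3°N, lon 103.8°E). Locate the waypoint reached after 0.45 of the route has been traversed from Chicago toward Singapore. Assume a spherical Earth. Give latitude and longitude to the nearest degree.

Convert each endpoint to a unit vector on the sphere (x = cos φ cos λ, y = cos φ sin λ, z = sin φ).
The central angle between the endpoints is δ = arccos(p₁·p₂) ≈ 2.366 rad (135.6°).
Interpolate at f = 0.45 with slerp weights a = sin((1−f)δ)/sin δ ≈ 1.377, b = sin(fδ)/sin δ ≈ 1.250.
p = a·p₁ + b·p₂ ≈ (-0.255, 0.189, 0.948); φ = arcsin(p_z) ≈ 71.48°, λ = atan2(p_y, p_x) ≈ 143.44°.

≈ lat 71°N, lon 143°E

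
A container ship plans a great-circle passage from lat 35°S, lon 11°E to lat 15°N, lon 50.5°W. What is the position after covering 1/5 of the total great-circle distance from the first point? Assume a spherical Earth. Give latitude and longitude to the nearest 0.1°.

≈ lat 26.6°S, lon 4.0°W

Convert each endpoint to a unit vector on the sphere (x = cos φ cos λ, y = cos φ sin λ, z = sin φ).
The central angle between the endpoints is δ = arccos(p₁·p₂) ≈ 1.340 rad (76.8°).
Interpolate at f = 1/5 with slerp weights a = sin((1−f)δ)/sin δ ≈ 0.902, b = sin(fδ)/sin δ ≈ 0.272.
p = a·p₁ + b·p₂ ≈ (0.892, -0.062, -0.447); φ = arcsin(p_z) ≈ -26.55°, λ = atan2(p_y, p_x) ≈ -3.96°.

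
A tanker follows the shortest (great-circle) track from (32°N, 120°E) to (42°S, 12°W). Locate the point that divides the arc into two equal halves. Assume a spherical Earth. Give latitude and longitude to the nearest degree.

From cos δ = sin φ₁ sin φ₂ + cos φ₁ cos φ₂ cos Δλ, the central angle is δ ≈ 2.460 rad (140.9°).
Interpolate at f = 1/2 with slerp weights a = sin((1−f)δ)/sin δ ≈ 1.495, b = sin(fδ)/sin δ ≈ 1.495.
p = a·p₁ + b·p₂ ≈ (0.453, 0.867, -0.208); φ = arcsin(p_z) ≈ -12.01°, λ = atan2(p_y, p_x) ≈ 62.42°.

≈ (12°S, 62°E)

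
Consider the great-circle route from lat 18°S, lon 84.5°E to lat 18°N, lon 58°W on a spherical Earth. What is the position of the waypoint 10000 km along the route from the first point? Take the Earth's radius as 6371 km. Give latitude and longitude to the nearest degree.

From cos δ = sin φ₁ sin φ₂ + cos φ₁ cos φ₂ cos Δλ, the central angle is δ ≈ 2.520 rad (144.4°). The total great-circle distance is δ·R ≈ 2.520 × 6371 ≈ 16056 km, so the target fraction is f = 10000/16056 ≈ 0.623.
Interpolate at f ≈ 0.623 with slerp weights a = sin((1−f)δ)/sin δ ≈ 1.398, b = sin(fδ)/sin δ ≈ 1.718.
p = a·p₁ + b·p₂ ≈ (0.993, -0.062, 0.099); φ = arcsin(p_z) ≈ 5.67°, λ = atan2(p_y, p_x) ≈ -3.58°.

≈ lat 6°N, lon 4°W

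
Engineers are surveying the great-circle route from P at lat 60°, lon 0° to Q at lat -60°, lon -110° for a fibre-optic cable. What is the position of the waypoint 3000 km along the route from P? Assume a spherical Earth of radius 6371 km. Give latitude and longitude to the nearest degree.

≈ lat 41°, lon -31°

From cos δ = sin φ₁ sin φ₂ + cos φ₁ cos φ₂ cos Δλ, the central angle is δ ≈ 2.560 rad (146.7°). The total great-circle distance is δ·R ≈ 2.560 × 6371 ≈ 16309 km, so the target fraction is f = 3000/16309 ≈ 0.184.
Interpolate at f ≈ 0.184 with slerp weights a = sin((1−f)δ)/sin δ ≈ 1.581, b = sin(fδ)/sin δ ≈ 0.826.
p = a·p₁ + b·p₂ ≈ (0.649, -0.388, 0.654); φ = arcsin(p_z) ≈ 40.86°, λ = atan2(p_y, p_x) ≈ -30.86°.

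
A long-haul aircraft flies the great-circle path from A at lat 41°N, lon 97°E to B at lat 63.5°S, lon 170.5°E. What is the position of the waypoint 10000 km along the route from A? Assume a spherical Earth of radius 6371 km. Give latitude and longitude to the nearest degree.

From cos δ = sin φ₁ sin φ₂ + cos φ₁ cos φ₂ cos Δλ, the central angle is δ ≈ 2.085 rad (119.4°). The total great-circle distance is δ·R ≈ 2.085 × 6371 ≈ 13281 km, so the target fraction is f = 10000/13281 ≈ 0.753.
Interpolate at f ≈ 0.753 with slerp weights a = sin((1−f)δ)/sin δ ≈ 0.566, b = sin(fδ)/sin δ ≈ 1.148.
p = a·p₁ + b·p₂ ≈ (-0.557, 0.508, -0.657); φ = arcsin(p_z) ≈ -41.04°, λ = atan2(p_y, p_x) ≈ 137.64°.

≈ lat 41°S, lon 138°E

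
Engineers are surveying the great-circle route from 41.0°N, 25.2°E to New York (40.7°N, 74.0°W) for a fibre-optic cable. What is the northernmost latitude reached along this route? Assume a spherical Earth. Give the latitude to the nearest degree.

≈ 53°N

The great circle lies in the plane with unit normal n̂ = (p₁ × p₂)/|p₁ × p₂|.
Here n̂_z ≈ -0.600; the vertex latitude is φ_max = arccos|n̂_z| ≈ 53.1°.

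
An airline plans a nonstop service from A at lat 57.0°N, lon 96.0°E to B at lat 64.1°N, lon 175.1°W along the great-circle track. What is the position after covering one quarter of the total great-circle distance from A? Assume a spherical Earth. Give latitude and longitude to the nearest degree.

Convert each endpoint to a unit vector on the sphere (x = cos φ cos λ, y = cos φ sin λ, z = sin φ).
The central angle between the endpoints is δ = arccos(p₁·p₂) ≈ 0.709 rad (40.6°).
Interpolate at f = 1/4 with slerp weights a = sin((1−f)δ)/sin δ ≈ 0.779, b = sin(fδ)/sin δ ≈ 0.271.
p = a·p₁ + b·p₂ ≈ (-0.162, 0.412, 0.897); φ = arcsin(p_z) ≈ 63.74°, λ = atan2(p_y, p_x) ≈ 111.50°.

≈ lat 64°N, lon 112°E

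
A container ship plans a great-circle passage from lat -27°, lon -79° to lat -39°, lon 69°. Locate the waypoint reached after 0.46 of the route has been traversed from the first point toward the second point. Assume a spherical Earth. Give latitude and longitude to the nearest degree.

≈ lat -65°, lon -28°

Convert each endpoint to a unit vector on the sphere (x = cos φ cos λ, y = cos φ sin λ, z = sin φ).
The central angle between the endpoints is δ = arccos(p₁·p₂) ≈ 1.877 rad (107.5°).
Interpolate at f = 0.46 with slerp weights a = sin((1−f)δ)/sin δ ≈ 0.890, b = sin(fδ)/sin δ ≈ 0.797.
p = a·p₁ + b·p₂ ≈ (0.373, -0.200, -0.906); φ = arcsin(p_z) ≈ -64.93°, λ = atan2(p_y, p_x) ≈ -28.20°.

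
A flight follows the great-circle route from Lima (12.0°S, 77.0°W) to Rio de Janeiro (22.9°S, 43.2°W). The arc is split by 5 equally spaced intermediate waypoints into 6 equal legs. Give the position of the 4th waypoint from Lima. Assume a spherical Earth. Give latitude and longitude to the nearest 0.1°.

≈ 19.9°S, 54.9°W

Convert each endpoint to a unit vector on the sphere (x = cos φ cos λ, y = cos φ sin λ, z = sin φ).
The central angle between the endpoints is δ = arccos(p₁·p₂) ≈ 0.592 rad (33.9°).
Interpolate at f = 4/6 with slerp weights a = sin((1−f)δ)/sin δ ≈ 0.351, b = sin(fδ)/sin δ ≈ 0.689.
p = a·p₁ + b·p₂ ≈ (0.540, -0.769, -0.341); φ = arcsin(p_z) ≈ -19.95°, λ = atan2(p_y, p_x) ≈ -54.94°.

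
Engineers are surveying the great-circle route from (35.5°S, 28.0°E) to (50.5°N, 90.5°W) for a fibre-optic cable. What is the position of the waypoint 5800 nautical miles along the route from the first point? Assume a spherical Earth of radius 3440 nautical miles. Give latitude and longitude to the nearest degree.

Convert each endpoint to a unit vector on the sphere (x = cos φ cos λ, y = cos φ sin λ, z = sin φ).
The central angle between the endpoints is δ = arccos(p₁·p₂) ≈ 2.339 rad (134.0°). The total great-circle distance is δ·R ≈ 2.339 × 3440 ≈ 8048 nmi, so the target fraction is f = 5800/8048 ≈ 0.721.
Interpolate at f ≈ 0.721 with slerp weights a = sin((1−f)δ)/sin δ ≈ 0.846, b = sin(fδ)/sin δ ≈ 1.382.
p = a·p₁ + b·p₂ ≈ (0.600, -0.556, 0.575); φ = arcsin(p_z) ≈ 35.12°, λ = atan2(p_y, p_x) ≈ -42.80°.

≈ (35°N, 43°W)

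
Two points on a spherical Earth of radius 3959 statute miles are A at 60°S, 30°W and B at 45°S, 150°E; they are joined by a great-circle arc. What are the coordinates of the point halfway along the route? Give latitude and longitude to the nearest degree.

From cos δ = sin φ₁ sin φ₂ + cos φ₁ cos φ₂ cos Δλ, the central angle is δ ≈ 1.309 rad (75.0°).
Interpolate at f = 1/2 with slerp weights a = sin((1−f)δ)/sin δ ≈ 0.630, b = sin(fδ)/sin δ ≈ 0.630.
p = a·p₁ + b·p₂ ≈ (-0.113, 0.065, -0.991); φ = arcsin(p_z) ≈ -82.50°, λ = atan2(p_y, p_x) ≈ 150.00°.

≈ 83°S, 150°E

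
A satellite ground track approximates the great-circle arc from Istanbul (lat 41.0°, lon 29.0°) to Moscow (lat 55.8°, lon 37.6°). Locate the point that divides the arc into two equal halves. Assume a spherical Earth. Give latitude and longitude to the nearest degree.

≈ lat 48°, lon 33°

From cos δ = sin φ₁ sin φ₂ + cos φ₁ cos φ₂ cos Δλ, the central angle is δ ≈ 0.276 rad (15.8°).
Interpolate at f = 1/2 with slerp weights a = sin((1−f)δ)/sin δ ≈ 0.505, b = sin(fδ)/sin δ ≈ 0.505.
p = a·p₁ + b·p₂ ≈ (0.558, 0.358, 0.749); φ = arcsin(p_z) ≈ 48.48°, λ = atan2(p_y, p_x) ≈ 32.67°.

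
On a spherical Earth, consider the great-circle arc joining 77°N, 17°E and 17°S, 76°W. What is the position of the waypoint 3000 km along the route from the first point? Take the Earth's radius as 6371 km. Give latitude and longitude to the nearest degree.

Convert each endpoint to a unit vector on the sphere (x = cos φ cos λ, y = cos φ sin λ, z = sin φ).
The central angle between the endpoints is δ = arccos(p₁·p₂) ≈ 1.871 rad (107.2°). The total great-circle distance is δ·R ≈ 1.871 × 6371 ≈ 11923 km, so the target fraction is f = 3000/11923 ≈ 0.252.
Interpolate at f ≈ 0.252 with slerp weights a = sin((1−f)δ)/sin δ ≈ 1.032, b = sin(fδ)/sin δ ≈ 0.475.
p = a·p₁ + b·p₂ ≈ (0.332, -0.373, 0.867); φ = arcsin(p_z) ≈ 60.06°, λ = atan2(p_y, p_x) ≈ -48.33°.

≈ 60°N, 48°W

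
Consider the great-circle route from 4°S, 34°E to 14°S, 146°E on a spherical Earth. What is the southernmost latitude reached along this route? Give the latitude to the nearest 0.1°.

≈ 17.0°S

The great circle lies in the plane with unit normal n̂ = (p₁ × p₂)/|p₁ × p₂|.
Here n̂_z ≈ +0.956; the vertex latitude is φ_max = arccos|n̂_z| ≈ 17.0°.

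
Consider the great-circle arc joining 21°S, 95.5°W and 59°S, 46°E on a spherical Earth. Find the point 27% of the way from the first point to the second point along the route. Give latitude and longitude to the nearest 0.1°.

≈ 44.6°S, 84.3°W

Write both endpoints as unit vectors p₁, p₂ with components (cos φ cos λ, cos φ sin λ, sin φ).
The central angle between the endpoints is δ = arccos(p₁·p₂) ≈ 1.640 rad (94.0°).
Interpolate at f = 0.27 with slerp weights a = sin((1−f)δ)/sin δ ≈ 0.933, b = sin(fδ)/sin δ ≈ 0.429.
p = a·p₁ + b·p₂ ≈ (0.070, -0.708, -0.703); φ = arcsin(p_z) ≈ -44.64°, λ = atan2(p_y, p_x) ≈ -84.34°.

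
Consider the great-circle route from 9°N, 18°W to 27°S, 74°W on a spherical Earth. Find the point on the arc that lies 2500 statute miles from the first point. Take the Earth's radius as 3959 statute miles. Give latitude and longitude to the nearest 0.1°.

≈ 12.2°S, 47.5°W

Write both endpoints as unit vectors p₁, p₂ with components (cos φ cos λ, cos φ sin λ, sin φ).
The central angle between the endpoints is δ = arccos(p₁·p₂) ≈ 1.136 rad (65.1°). The total great-circle distance is δ·R ≈ 1.136 × 3959 ≈ 4498 mi, so the target fraction is f = 2500/4498 ≈ 0.556.
Interpolate at f ≈ 0.556 with slerp weights a = sin((1−f)δ)/sin δ ≈ 0.533, b = sin(fδ)/sin δ ≈ 0.651.
p = a·p₁ + b·p₂ ≈ (0.661, -0.720, -0.212); φ = arcsin(p_z) ≈ -12.24°, λ = atan2(p_y, p_x) ≈ -47.47°.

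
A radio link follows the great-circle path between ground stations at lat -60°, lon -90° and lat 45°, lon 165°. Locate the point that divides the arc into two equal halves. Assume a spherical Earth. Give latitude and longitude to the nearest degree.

≈ lat -12°, lon -155°

Convert each endpoint to a unit vector on the sphere (x = cos φ cos λ, y = cos φ sin λ, z = sin φ).
The central angle between the endpoints is δ = arccos(p₁·p₂) ≈ 2.352 rad (134.7°).
Interpolate at f = 1/2 with slerp weights a = sin((1−f)δ)/sin δ ≈ 1.299, b = sin(fδ)/sin δ ≈ 1.299.
p = a·p₁ + b·p₂ ≈ (-0.888, -0.412, -0.207); φ = arcsin(p_z) ≈ -11.92°, λ = atan2(p_y, p_x) ≈ -155.10°.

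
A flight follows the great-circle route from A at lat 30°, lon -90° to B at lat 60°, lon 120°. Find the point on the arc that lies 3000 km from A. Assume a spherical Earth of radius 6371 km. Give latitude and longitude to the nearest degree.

Convert each endpoint to a unit vector on the sphere (x = cos φ cos λ, y = cos φ sin λ, z = sin φ).
The central angle between the endpoints is δ = arccos(p₁·p₂) ≈ 1.513 rad (86.7°). The total great-circle distance is δ·R ≈ 1.513 × 6371 ≈ 9638 km, so the target fraction is f = 3000/9638 ≈ 0.311.
Interpolate at f ≈ 0.311 with slerp weights a = sin((1−f)δ)/sin δ ≈ 0.865, b = sin(fδ)/sin δ ≈ 0.454.
p = a·p₁ + b·p₂ ≈ (-0.114, -0.552, 0.826); φ = arcsin(p_z) ≈ 55.69°, λ = atan2(p_y, p_x) ≈ -101.63°.

≈ lat 56°, lon -102°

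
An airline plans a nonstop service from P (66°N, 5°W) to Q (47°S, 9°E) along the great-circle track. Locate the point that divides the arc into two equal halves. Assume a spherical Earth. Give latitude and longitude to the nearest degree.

≈ (10°N, 4°E)

Write both endpoints as unit vectors p₁, p₂ with components (cos φ cos λ, cos φ sin λ, sin φ).
The central angle between the endpoints is δ = arccos(p₁·p₂) ≈ 1.981 rad (113.5°).
Interpolate at f = 1/2 with slerp weights a = sin((1−f)δ)/sin δ ≈ 0.912, b = sin(fδ)/sin δ ≈ 0.912.
p = a·p₁ + b·p₂ ≈ (0.984, 0.065, 0.166); φ = arcsin(p_z) ≈ 9.57°, λ = atan2(p_y, p_x) ≈ 3.78°.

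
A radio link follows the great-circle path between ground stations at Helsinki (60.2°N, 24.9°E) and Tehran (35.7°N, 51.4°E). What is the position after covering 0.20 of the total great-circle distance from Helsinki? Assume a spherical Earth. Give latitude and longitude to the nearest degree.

Write both endpoints as unit vectors p₁, p₂ with components (cos φ cos λ, cos φ sin λ, sin φ).
The central angle between the endpoints is δ = arccos(p₁·p₂) ≈ 0.521 rad (29.8°).
Interpolate at f = 0.20 with slerp weights a = sin((1−f)δ)/sin δ ≈ 0.813, b = sin(fδ)/sin δ ≈ 0.209.
p = a·p₁ + b·p₂ ≈ (0.472, 0.303, 0.828); φ = arcsin(p_z) ≈ 55.86°, λ = atan2(p_y, p_x) ≈ 32.65°.

≈ 56°N, 33°E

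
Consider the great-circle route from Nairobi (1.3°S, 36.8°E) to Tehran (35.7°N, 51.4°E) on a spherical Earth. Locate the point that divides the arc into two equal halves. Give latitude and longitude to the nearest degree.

Write both endpoints as unit vectors p₁, p₂ with components (cos φ cos λ, cos φ sin λ, sin φ).
The central angle between the endpoints is δ = arccos(p₁·p₂) ≈ 0.688 rad (39.4°).
Interpolate at f = 1/2 with slerp weights a = sin((1−f)δ)/sin δ ≈ 0.531, b = sin(fδ)/sin δ ≈ 0.531.
p = a·p₁ + b·p₂ ≈ (0.694, 0.655, 0.298); φ = arcsin(p_z) ≈ 17.33°, λ = atan2(p_y, p_x) ≈ 43.34°.

≈ 17°N, 43°E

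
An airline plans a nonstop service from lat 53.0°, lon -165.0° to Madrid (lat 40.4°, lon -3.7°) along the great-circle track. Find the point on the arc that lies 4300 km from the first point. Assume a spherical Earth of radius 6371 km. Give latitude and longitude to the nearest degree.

≈ lat 81°, lon -70°

Write both endpoints as unit vectors p₁, p₂ with components (cos φ cos λ, cos φ sin λ, sin φ).
The central angle between the endpoints is δ = arccos(p₁·p₂) ≈ 1.487 rad (85.2°). The total great-circle distance is δ·R ≈ 1.487 × 6371 ≈ 9475 km, so the target fraction is f = 4300/9475 ≈ 0.454.
Interpolate at f ≈ 0.454 with slerp weights a = sin((1−f)δ)/sin δ ≈ 0.728, b = sin(fδ)/sin δ ≈ 0.627.
p = a·p₁ + b·p₂ ≈ (0.053, -0.144, 0.988); φ = arcsin(p_z) ≈ 81.16°, λ = atan2(p_y, p_x) ≈ -69.79°.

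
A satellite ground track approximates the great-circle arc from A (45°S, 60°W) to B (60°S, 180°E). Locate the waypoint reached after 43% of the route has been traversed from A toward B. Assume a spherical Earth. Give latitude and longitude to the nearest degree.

≈ (66°S, 93°W)

Write both endpoints as unit vectors p₁, p₂ with components (cos φ cos λ, cos φ sin λ, sin φ).
The central angle between the endpoints is δ = arccos(p₁·p₂) ≈ 1.120 rad (64.2°).
Interpolate at f = 0.43 with slerp weights a = sin((1−f)δ)/sin δ ≈ 0.662, b = sin(fδ)/sin δ ≈ 0.515.
p = a·p₁ + b·p₂ ≈ (-0.023, -0.405, -0.914); φ = arcsin(p_z) ≈ -66.04°, λ = atan2(p_y, p_x) ≈ -93.28°.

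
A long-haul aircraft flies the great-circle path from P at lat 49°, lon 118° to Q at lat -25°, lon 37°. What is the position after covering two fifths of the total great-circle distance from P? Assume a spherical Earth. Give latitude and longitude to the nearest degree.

≈ lat 23°, lon 77°

Convert each endpoint to a unit vector on the sphere (x = cos φ cos λ, y = cos φ sin λ, z = sin φ).
The central angle between the endpoints is δ = arccos(p₁·p₂) ≈ 1.799 rad (103.1°).
Interpolate at f = 2/5 with slerp weights a = sin((1−f)δ)/sin δ ≈ 0.905, b = sin(fδ)/sin δ ≈ 0.676.
p = a·p₁ + b·p₂ ≈ (0.211, 0.893, 0.397); φ = arcsin(p_z) ≈ 23.40°, λ = atan2(p_y, p_x) ≈ 76.71°.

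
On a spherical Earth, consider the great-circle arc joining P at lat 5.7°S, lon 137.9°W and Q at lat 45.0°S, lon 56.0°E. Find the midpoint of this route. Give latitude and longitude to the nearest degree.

≈ lat 66°S, lon 167°W

Convert each endpoint to a unit vector on the sphere (x = cos φ cos λ, y = cos φ sin λ, z = sin φ).
The central angle between the endpoints is δ = arccos(p₁·p₂) ≈ 2.230 rad (127.8°).
Interpolate at f = 1/2 with slerp weights a = sin((1−f)δ)/sin δ ≈ 1.136, b = sin(fδ)/sin δ ≈ 1.136.
p = a·p₁ + b·p₂ ≈ (-0.390, -0.092, -0.916); φ = arcsin(p_z) ≈ -66.40°, λ = atan2(p_y, p_x) ≈ -166.73°.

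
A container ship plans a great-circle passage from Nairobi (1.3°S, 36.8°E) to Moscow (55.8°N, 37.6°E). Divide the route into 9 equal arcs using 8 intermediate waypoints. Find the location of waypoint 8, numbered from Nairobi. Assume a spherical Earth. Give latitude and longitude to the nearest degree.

The haversine formula gives a central angle δ ≈ 0.997 rad (57.1°) between the endpoints.
Interpolate at f = 8/9 with slerp weights a = sin((1−f)δ)/sin δ ≈ 0.132, b = sin(fδ)/sin δ ≈ 0.922.
p = a·p₁ + b·p₂ ≈ (0.516, 0.395, 0.760); φ = arcsin(p_z) ≈ 49.46°, λ = atan2(p_y, p_x) ≈ 37.44°.

≈ 49°N, 37°E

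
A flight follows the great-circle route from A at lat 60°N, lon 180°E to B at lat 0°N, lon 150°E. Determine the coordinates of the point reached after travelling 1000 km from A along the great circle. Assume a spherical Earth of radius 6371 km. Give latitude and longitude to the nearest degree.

Write both endpoints as unit vectors p₁, p₂ with components (cos φ cos λ, cos φ sin λ, sin φ).
The central angle between the endpoints is δ = arccos(p₁·p₂) ≈ 1.123 rad (64.3°). The total great-circle distance is δ·R ≈ 1.123 × 6371 ≈ 7154 km, so the target fraction is f = 1000/7154 ≈ 0.140.
Interpolate at f ≈ 0.140 with slerp weights a = sin((1−f)δ)/sin δ ≈ 0.913, b = sin(fδ)/sin δ ≈ 0.173.
p = a·p₁ + b·p₂ ≈ (-0.606, 0.087, 0.790); φ = arcsin(p_z) ≈ 52.22°, λ = atan2(p_y, p_x) ≈ 171.86°.

≈ lat 52°N, lon 172°E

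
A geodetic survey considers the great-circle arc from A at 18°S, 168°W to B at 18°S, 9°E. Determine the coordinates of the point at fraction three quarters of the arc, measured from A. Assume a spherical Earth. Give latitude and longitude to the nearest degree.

From cos δ = sin φ₁ sin φ₂ + cos φ₁ cos φ₂ cos Δλ, the central angle is δ ≈ 2.511 rad (143.9°).
Interpolate at f = 3/4 with slerp weights a = sin((1−f)δ)/sin δ ≈ 0.996, b = sin(fδ)/sin δ ≈ 1.614.
p = a·p₁ + b·p₂ ≈ (0.589, 0.043, -0.807); φ = arcsin(p_z) ≈ -53.78°, λ = atan2(p_y, p_x) ≈ 4.19°.

≈ 54°S, 4°E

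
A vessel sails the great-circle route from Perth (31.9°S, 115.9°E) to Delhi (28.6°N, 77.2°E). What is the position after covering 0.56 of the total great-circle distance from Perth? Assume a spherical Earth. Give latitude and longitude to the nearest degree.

The haversine formula gives a central angle δ ≈ 1.236 rad (70.8°) between the endpoints.
Interpolate at f = 0.56 with slerp weights a = sin((1−f)δ)/sin δ ≈ 0.548, b = sin(fδ)/sin δ ≈ 0.676.
p = a·p₁ + b·p₂ ≈ (-0.072, 0.997, 0.034); φ = arcsin(p_z) ≈ 1.95°, λ = atan2(p_y, p_x) ≈ 94.11°.

≈ 2°N, 94°E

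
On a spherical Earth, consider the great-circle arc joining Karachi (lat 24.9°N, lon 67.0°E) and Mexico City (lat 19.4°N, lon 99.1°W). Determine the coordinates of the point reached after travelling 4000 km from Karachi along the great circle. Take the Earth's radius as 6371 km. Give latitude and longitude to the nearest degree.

Write both endpoints as unit vectors p₁, p₂ with components (cos φ cos λ, cos φ sin λ, sin φ).
The central angle between the endpoints is δ = arccos(p₁·p₂) ≈ 2.333 rad (133.7°). The total great-circle distance is δ·R ≈ 2.333 × 6371 ≈ 14865 km, so the target fraction is f = 4000/14865 ≈ 0.269.
Interpolate at f ≈ 0.269 with slerp weights a = sin((1−f)δ)/sin δ ≈ 1.370, b = sin(fδ)/sin δ ≈ 0.812.
p = a·p₁ + b·p₂ ≈ (0.364, 0.388, 0.847); φ = arcsin(p_z) ≈ 57.86°, λ = atan2(p_y, p_x) ≈ 46.76°.

≈ lat 58°N, lon 47°E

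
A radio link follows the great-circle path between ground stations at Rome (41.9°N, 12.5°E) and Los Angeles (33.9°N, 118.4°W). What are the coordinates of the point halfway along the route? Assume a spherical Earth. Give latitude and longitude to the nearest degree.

The haversine formula gives a central angle δ ≈ 1.603 rad (91.8°) between the endpoints.
Interpolate at f = 1/2 with slerp weights a = sin((1−f)δ)/sin δ ≈ 0.719, b = sin(fδ)/sin δ ≈ 0.719.
p = a·p₁ + b·p₂ ≈ (0.239, -0.409, 0.881); φ = arcsin(p_z) ≈ 61.74°, λ = atan2(p_y, p_x) ≈ -59.75°.

≈ 62°N, 60°W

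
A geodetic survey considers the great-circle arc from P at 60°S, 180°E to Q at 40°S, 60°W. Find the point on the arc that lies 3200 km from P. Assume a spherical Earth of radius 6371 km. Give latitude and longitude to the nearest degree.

≈ 68°S, 113°W

Convert each endpoint to a unit vector on the sphere (x = cos φ cos λ, y = cos φ sin λ, z = sin φ).
The central angle between the endpoints is δ = arccos(p₁·p₂) ≈ 1.197 rad (68.6°). The total great-circle distance is δ·R ≈ 1.197 × 6371 ≈ 7626 km, so the target fraction is f = 3200/7626 ≈ 0.420.
Interpolate at f ≈ 0.420 with slerp weights a = sin((1−f)δ)/sin δ ≈ 0.688, b = sin(fδ)/sin δ ≈ 0.517.
p = a·p₁ + b·p₂ ≈ (-0.146, -0.343, -0.928); φ = arcsin(p_z) ≈ -68.11°, λ = atan2(p_y, p_x) ≈ -113.02°.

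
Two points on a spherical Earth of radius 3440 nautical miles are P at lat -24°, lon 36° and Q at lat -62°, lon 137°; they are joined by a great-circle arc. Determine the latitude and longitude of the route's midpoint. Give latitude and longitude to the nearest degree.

Convert each endpoint to a unit vector on the sphere (x = cos φ cos λ, y = cos φ sin λ, z = sin φ).
The central angle between the endpoints is δ = arccos(p₁·p₂) ≈ 1.290 rad (73.9°).
Interpolate at f = 1/2 with slerp weights a = sin((1−f)δ)/sin δ ≈ 0.626, b = sin(fδ)/sin δ ≈ 0.626.
p = a·p₁ + b·p₂ ≈ (0.248, 0.536, -0.807); φ = arcsin(p_z) ≈ -53.79°, λ = atan2(p_y, p_x) ≈ 65.22°.

≈ lat -54°, lon 65°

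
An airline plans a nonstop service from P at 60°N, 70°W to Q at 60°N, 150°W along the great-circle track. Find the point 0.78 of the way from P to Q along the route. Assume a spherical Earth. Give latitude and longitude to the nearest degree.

≈ 64°N, 135°W

From cos δ = sin φ₁ sin φ₂ + cos φ₁ cos φ₂ cos Δλ, the central angle is δ ≈ 0.654 rad (37.5°).
Interpolate at f = 0.78 with slerp weights a = sin((1−f)δ)/sin δ ≈ 0.236, b = sin(fδ)/sin δ ≈ 0.803.
p = a·p₁ + b·p₂ ≈ (-0.307, -0.311, 0.899); φ = arcsin(p_z) ≈ 64.06°, λ = atan2(p_y, p_x) ≈ -134.61°.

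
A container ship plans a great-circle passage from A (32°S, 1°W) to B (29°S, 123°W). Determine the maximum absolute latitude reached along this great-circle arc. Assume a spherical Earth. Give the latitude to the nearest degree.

The great circle lies in the plane with unit normal n̂ = (p₁ × p₂)/|p₁ × p₂|.
Here n̂_z ≈ -0.635; the vertex latitude is φ_max = arccos|n̂_z| ≈ 50.6°.
Check via Clairaut: cos φ_max = |cos φ₁| · sin C = cos(32.0°)·sin(131.5°) ≈ 0.635, again giving ≈ 50.6°.

≈ 51°S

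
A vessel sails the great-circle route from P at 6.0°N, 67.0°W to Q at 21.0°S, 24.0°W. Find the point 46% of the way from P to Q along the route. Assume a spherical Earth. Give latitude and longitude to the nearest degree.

The haversine formula gives a central angle δ ≈ 0.874 rad (50.1°) between the endpoints.
Interpolate at f = 0.46 with slerp weights a = sin((1−f)δ)/sin δ ≈ 0.593, b = sin(fδ)/sin δ ≈ 0.510.
p = a·p₁ + b·p₂ ≈ (0.666, -0.736, -0.121); φ = arcsin(p_z) ≈ -6.94°, λ = atan2(p_y, p_x) ≈ -47.90°.

≈ 7°S, 48°W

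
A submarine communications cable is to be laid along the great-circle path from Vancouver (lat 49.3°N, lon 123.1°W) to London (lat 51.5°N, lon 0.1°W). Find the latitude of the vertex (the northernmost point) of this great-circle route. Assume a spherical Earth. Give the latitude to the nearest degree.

The great circle lies in the plane with unit normal n̂ = (p₁ × p₂)/|p₁ × p₂|.
Here n̂_z ≈ +0.367; the vertex latitude is φ_max = arccos|n̂_z| ≈ 68.5°.

≈ 68°N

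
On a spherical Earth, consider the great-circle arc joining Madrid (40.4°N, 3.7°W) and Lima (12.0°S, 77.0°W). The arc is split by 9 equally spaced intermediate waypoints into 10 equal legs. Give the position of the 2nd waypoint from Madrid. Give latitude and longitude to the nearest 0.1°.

≈ 32.9°N, 22.9°W

From cos δ = sin φ₁ sin φ₂ + cos φ₁ cos φ₂ cos Δλ, the central angle is δ ≈ 1.491 rad (85.5°).
Interpolate at f = 2/10 with slerp weights a = sin((1−f)δ)/sin δ ≈ 0.932, b = sin(fδ)/sin δ ≈ 0.295.
p = a·p₁ + b·p₂ ≈ (0.773, -0.327, 0.543); φ = arcsin(p_z) ≈ 32.89°, λ = atan2(p_y, p_x) ≈ -22.90°.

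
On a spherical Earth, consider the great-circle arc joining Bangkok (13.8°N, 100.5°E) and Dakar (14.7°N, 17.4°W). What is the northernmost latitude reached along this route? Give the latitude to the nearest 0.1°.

≈ 26.2°N

The great circle lies in the plane with unit normal n̂ = (p₁ × p₂)/|p₁ × p₂|.
Here n̂_z ≈ -0.897; the vertex latitude is φ_max = arccos|n̂_z| ≈ 26.2°.
Check via Clairaut: cos φ_max = |cos φ₁| · sin C = cos(13.8°)·sin(67.5°) ≈ 0.897, again giving ≈ 26.2°.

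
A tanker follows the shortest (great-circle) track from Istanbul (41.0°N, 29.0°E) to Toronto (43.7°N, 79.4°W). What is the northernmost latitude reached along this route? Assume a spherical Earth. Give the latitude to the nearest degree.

≈ 57°N

The great circle lies in the plane with unit normal n̂ = (p₁ × p₂)/|p₁ × p₂|.
Here n̂_z ≈ -0.539; the vertex latitude is φ_max = arccos|n̂_z| ≈ 57.4°.
Check via Clairaut: cos φ_max = |cos φ₁| · sin C = cos(41.0°)·sin(45.6°) ≈ 0.539, again giving ≈ 57.4°.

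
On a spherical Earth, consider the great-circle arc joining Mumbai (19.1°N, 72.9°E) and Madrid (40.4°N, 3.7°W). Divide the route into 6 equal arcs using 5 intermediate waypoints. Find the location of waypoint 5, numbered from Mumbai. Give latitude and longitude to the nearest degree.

The haversine formula gives a central angle δ ≈ 1.182 rad (67.7°) between the endpoints.
Interpolate at f = 5/6 with slerp weights a = sin((1−f)δ)/sin δ ≈ 0.212, b = sin(fδ)/sin δ ≈ 0.901.
p = a·p₁ + b·p₂ ≈ (0.743, 0.147, 0.653); φ = arcsin(p_z) ≈ 40.76°, λ = atan2(p_y, p_x) ≈ 11.17°.

≈ 41°N, 11°E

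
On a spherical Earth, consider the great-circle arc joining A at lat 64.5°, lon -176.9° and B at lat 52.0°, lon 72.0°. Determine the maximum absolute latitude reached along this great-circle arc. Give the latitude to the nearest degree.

The great circle lies in the plane with unit normal n̂ = (p₁ × p₂)/|p₁ × p₂|.
Here n̂_z ≈ -0.314; the vertex latitude is φ_max = arccos|n̂_z| ≈ 71.7°.

≈ 72°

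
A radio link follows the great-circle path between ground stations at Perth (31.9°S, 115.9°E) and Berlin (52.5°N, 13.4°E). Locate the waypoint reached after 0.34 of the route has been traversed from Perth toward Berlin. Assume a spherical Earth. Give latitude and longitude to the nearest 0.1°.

Write both endpoints as unit vectors p₁, p₂ with components (cos φ cos λ, cos φ sin λ, sin φ).
The central angle between the endpoints is δ = arccos(p₁·p₂) ≈ 2.131 rad (122.1°).
Interpolate at f = 0.34 with slerp weights a = sin((1−f)δ)/sin δ ≈ 1.164, b = sin(fδ)/sin δ ≈ 0.782.
p = a·p₁ + b·p₂ ≈ (0.031, 0.999, 0.005); φ = arcsin(p_z) ≈ 0.30°, λ = atan2(p_y, p_x) ≈ 88.20°.

≈ 0.3°N, 88.2°E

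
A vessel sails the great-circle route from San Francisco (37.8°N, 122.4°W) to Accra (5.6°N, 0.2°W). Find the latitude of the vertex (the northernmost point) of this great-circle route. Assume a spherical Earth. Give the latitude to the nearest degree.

≈ 45°N

The great circle lies in the plane with unit normal n̂ = (p₁ × p₂)/|p₁ × p₂|.
Here n̂_z ≈ +0.713; the vertex latitude is φ_max = arccos|n̂_z| ≈ 44.5°.
Check via Clairaut: cos φ_max = |cos φ₁| · sin C = cos(37.8°)·sin(64.5°) ≈ 0.713, again giving ≈ 44.5°.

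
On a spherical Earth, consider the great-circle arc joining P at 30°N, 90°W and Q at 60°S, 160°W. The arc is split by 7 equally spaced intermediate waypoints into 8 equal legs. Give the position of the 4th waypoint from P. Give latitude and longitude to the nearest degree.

The haversine formula gives a central angle δ ≈ 1.860 rad (106.6°) between the endpoints.
Interpolate at f = 4/8 with slerp weights a = sin((1−f)δ)/sin δ ≈ 0.836, b = sin(fδ)/sin δ ≈ 0.836.
p = a·p₁ + b·p₂ ≈ (-0.393, -0.867, -0.306); φ = arcsin(p_z) ≈ -17.82°, λ = atan2(p_y, p_x) ≈ -114.37°.

≈ 18°S, 114°W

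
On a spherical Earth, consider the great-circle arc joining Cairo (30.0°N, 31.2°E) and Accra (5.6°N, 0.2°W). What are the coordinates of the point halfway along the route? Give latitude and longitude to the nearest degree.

≈ 18°N, 14°E

Write both endpoints as unit vectors p₁, p₂ with components (cos φ cos λ, cos φ sin λ, sin φ).
The central angle between the endpoints is δ = arccos(p₁·p₂) ≈ 0.669 rad (38.3°).
Interpolate at f = 1/2 with slerp weights a = sin((1−f)δ)/sin δ ≈ 0.529, b = sin(fδ)/sin δ ≈ 0.529.
p = a·p₁ + b·p₂ ≈ (0.919, 0.236, 0.316); φ = arcsin(p_z) ≈ 18.44°, λ = atan2(p_y, p_x) ≈ 14.38°.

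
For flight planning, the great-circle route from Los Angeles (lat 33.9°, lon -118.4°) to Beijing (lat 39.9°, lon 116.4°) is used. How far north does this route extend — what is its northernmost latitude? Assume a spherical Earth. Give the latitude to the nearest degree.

The great circle lies in the plane with unit normal n̂ = (p₁ × p₂)/|p₁ × p₂|.
Here n̂_z ≈ -0.520; the vertex latitude is φ_max = arccos|n̂_z| ≈ 58.6°.
Check via Clairaut: cos φ_max = |cos φ₁| · sin C = cos(33.9°)·sin(38.8°) ≈ 0.520, again giving ≈ 58.6°.

≈ 59°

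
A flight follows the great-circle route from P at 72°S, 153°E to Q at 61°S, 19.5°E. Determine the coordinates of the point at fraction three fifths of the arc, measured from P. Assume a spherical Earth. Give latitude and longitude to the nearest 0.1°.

≈ 76.2°S, 43.6°E

From cos δ = sin φ₁ sin φ₂ + cos φ₁ cos φ₂ cos Δλ, the central angle is δ ≈ 0.754 rad (43.2°).
Interpolate at f = 3/5 with slerp weights a = sin((1−f)δ)/sin δ ≈ 0.434, b = sin(fδ)/sin δ ≈ 0.639.
p = a·p₁ + b·p₂ ≈ (0.172, 0.164, -0.971); φ = arcsin(p_z) ≈ -76.23°, λ = atan2(p_y, p_x) ≈ 43.62°.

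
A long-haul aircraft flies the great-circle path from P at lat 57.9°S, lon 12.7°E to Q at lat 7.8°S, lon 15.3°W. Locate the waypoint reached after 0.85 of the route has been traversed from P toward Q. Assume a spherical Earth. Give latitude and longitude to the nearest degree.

≈ lat 16°S, lon 13°W

From cos δ = sin φ₁ sin φ₂ + cos φ₁ cos φ₂ cos Δλ, the central angle is δ ≈ 0.952 rad (54.6°).
Interpolate at f = 0.85 with slerp weights a = sin((1−f)δ)/sin δ ≈ 0.175, b = sin(fδ)/sin δ ≈ 0.889.
p = a·p₁ + b·p₂ ≈ (0.940, -0.212, -0.269); φ = arcsin(p_z) ≈ -15.58°, λ = atan2(p_y, p_x) ≈ -12.71°.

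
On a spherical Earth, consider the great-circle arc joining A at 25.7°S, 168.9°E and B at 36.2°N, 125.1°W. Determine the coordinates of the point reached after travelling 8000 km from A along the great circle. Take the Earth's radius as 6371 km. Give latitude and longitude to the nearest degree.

Convert each endpoint to a unit vector on the sphere (x = cos φ cos λ, y = cos φ sin λ, z = sin φ).
The central angle between the endpoints is δ = arccos(p₁·p₂) ≈ 1.531 rad (87.7°). The total great-circle distance is δ·R ≈ 1.531 × 6371 ≈ 9755 km, so the target fraction is f = 8000/9755 ≈ 0.820.
Interpolate at f ≈ 0.820 with slerp weights a = sin((1−f)δ)/sin δ ≈ 0.272, b = sin(fδ)/sin δ ≈ 0.952.
p = a·p₁ + b·p₂ ≈ (-0.682, -0.581, 0.444); φ = arcsin(p_z) ≈ 26.35°, λ = atan2(p_y, p_x) ≈ -139.58°.

≈ 26°N, 140°W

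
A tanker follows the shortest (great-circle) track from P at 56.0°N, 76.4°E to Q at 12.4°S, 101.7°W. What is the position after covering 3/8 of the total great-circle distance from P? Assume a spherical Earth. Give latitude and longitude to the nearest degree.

Write both endpoints as unit vectors p₁, p₂ with components (cos φ cos λ, cos φ sin λ, sin φ).
The central angle between the endpoints is δ = arccos(p₁·p₂) ≈ 2.380 rad (136.4°).
Interpolate at f = 3/8 with slerp weights a = sin((1−f)δ)/sin δ ≈ 1.444, b = sin(fδ)/sin δ ≈ 1.129.
p = a·p₁ + b·p₂ ≈ (-0.034, -0.294, 0.955); φ = arcsin(p_z) ≈ 72.77°, λ = atan2(p_y, p_x) ≈ -96.51°.

≈ 73°N, 97°W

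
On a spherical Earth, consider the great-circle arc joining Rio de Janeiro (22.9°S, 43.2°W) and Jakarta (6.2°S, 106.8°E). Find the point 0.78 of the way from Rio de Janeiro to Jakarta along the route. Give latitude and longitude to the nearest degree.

Convert each endpoint to a unit vector on the sphere (x = cos φ cos λ, y = cos φ sin λ, z = sin φ).
The central angle between the endpoints is δ = arccos(p₁·p₂) ≈ 2.420 rad (138.7°).
Interpolate at f = 0.78 with slerp weights a = sin((1−f)δ)/sin δ ≈ 0.769, b = sin(fδ)/sin δ ≈ 1.439.
p = a·p₁ + b·p₂ ≈ (0.103, 0.885, -0.455); φ = arcsin(p_z) ≈ -27.04°, λ = atan2(p_y, p_x) ≈ 83.37°.

≈ (27°S, 83°E)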